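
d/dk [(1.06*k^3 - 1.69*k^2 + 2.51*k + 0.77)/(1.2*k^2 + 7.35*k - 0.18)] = (1.272*k^4 + 15.582*k^3 - 16.0059*k^2 - 1.2396*k - 6.1113)/(1.44*k^4 + 17.64*k^3 + 53.5905*k^2 - 2.646*k + 0.0324)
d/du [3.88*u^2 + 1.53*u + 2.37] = 7.76*u + 1.53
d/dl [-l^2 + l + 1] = 1 - 2*l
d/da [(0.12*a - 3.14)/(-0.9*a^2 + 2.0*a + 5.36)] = (0.108*a^2 - 5.652*a + 6.9232)/(0.81*a^4 - 3.6*a^3 - 5.648*a^2 + 21.44*a + 28.7296)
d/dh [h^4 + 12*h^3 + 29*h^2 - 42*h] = 4*h^3 + 36*h^2 + 58*h - 42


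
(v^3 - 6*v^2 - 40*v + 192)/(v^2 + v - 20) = (v^2 - 2*v - 48)/(v + 5)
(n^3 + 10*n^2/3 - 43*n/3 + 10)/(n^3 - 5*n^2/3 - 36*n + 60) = (n - 1)/(n - 6)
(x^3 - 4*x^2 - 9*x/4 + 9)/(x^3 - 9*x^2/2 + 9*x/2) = (x^2 - 5*x/2 - 6)/(x*(x - 3))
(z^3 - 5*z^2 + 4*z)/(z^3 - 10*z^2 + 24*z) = (z - 1)/(z - 6)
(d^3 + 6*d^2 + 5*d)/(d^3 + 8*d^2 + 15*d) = (d + 1)/(d + 3)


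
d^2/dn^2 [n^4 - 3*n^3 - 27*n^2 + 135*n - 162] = 12*n^2 - 18*n - 54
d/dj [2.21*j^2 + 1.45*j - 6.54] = 4.42*j + 1.45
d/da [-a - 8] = -1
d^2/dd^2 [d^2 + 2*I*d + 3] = 2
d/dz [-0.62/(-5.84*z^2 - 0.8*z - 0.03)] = (-7.2416*z - 0.496)/(5.84*z^2 + 0.8*z + 0.03)^2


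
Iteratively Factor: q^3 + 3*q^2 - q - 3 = (q - 1)*(q^2 + 4*q + 3) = (q - 1)*(q + 3)*(q + 1)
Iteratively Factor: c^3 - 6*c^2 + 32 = (c - 4)*(c^2 - 2*c - 8) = (c - 4)^2*(c + 2)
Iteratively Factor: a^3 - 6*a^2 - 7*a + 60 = (a - 5)*(a^2 - a - 12) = (a - 5)*(a + 3)*(a - 4)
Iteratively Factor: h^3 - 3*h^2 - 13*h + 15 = (h - 1)*(h^2 - 2*h - 15) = (h - 5)*(h - 1)*(h + 3)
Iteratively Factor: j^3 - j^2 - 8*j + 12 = (j - 2)*(j^2 + j - 6) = (j - 2)^2*(j + 3)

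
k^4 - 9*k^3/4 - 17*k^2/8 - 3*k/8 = k*(k - 3)*(k + 1/4)*(k + 1/2)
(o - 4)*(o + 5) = o^2 + o - 20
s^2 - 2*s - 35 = (s - 7)*(s + 5)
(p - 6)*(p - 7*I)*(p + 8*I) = p^3 - 6*p^2 + I*p^2 + 56*p - 6*I*p - 336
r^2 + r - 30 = (r - 5)*(r + 6)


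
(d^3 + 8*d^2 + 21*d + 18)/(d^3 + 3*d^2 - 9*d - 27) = (d + 2)/(d - 3)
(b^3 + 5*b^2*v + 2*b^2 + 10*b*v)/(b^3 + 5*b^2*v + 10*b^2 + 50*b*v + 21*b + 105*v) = b*(b + 2)/(b^2 + 10*b + 21)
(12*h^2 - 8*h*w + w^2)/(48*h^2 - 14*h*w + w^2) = (-2*h + w)/(-8*h + w)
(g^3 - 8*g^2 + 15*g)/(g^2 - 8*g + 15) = g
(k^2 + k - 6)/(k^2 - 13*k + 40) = (k^2 + k - 6)/(k^2 - 13*k + 40)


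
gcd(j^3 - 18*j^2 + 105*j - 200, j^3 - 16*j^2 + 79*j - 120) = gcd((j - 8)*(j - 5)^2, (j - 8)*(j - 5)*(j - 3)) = j^2 - 13*j + 40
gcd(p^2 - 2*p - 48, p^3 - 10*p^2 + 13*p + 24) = p - 8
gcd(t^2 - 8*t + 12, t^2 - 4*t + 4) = t - 2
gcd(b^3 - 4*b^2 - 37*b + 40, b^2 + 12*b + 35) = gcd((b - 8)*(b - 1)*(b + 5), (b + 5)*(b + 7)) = b + 5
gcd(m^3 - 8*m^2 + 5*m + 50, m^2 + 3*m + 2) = m + 2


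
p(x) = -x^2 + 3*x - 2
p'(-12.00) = 27.00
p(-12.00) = -182.00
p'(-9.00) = 21.00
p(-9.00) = -110.00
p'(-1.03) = 5.06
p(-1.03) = -6.15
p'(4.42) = -5.84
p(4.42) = -8.28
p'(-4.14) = 11.28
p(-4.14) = -31.56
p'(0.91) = 1.18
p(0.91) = -0.10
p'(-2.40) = 7.80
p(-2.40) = -14.96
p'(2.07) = -1.14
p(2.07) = -0.07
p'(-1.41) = 5.82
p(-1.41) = -8.22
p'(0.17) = 2.66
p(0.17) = -1.52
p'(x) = 3 - 2*x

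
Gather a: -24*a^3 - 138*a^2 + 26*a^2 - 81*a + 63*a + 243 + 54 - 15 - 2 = -24*a^3 - 112*a^2 - 18*a + 280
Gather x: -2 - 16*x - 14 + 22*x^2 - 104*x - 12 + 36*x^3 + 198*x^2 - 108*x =36*x^3 + 220*x^2 - 228*x - 28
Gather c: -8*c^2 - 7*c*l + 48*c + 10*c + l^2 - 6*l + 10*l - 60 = -8*c^2 + c*(58 - 7*l) + l^2 + 4*l - 60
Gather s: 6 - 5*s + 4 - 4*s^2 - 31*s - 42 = -4*s^2 - 36*s - 32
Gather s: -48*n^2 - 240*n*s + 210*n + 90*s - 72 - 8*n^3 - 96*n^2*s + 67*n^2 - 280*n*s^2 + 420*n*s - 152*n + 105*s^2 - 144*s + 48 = -8*n^3 + 19*n^2 + 58*n + s^2*(105 - 280*n) + s*(-96*n^2 + 180*n - 54) - 24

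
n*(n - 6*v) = n^2 - 6*n*v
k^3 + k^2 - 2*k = k*(k - 1)*(k + 2)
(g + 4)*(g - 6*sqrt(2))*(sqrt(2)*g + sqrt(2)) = sqrt(2)*g^3 - 12*g^2 + 5*sqrt(2)*g^2 - 60*g + 4*sqrt(2)*g - 48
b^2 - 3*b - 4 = (b - 4)*(b + 1)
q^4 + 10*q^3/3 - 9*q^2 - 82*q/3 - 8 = (q - 3)*(q + 1/3)*(q + 2)*(q + 4)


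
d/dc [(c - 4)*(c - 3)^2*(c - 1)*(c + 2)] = 5*c^4 - 36*c^3 + 63*c^2 + 34*c - 102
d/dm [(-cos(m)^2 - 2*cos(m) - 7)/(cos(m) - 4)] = (cos(m)^2 - 8*cos(m) - 15)*sin(m)/(cos(m) - 4)^2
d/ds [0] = 0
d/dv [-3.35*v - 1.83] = -3.35000000000000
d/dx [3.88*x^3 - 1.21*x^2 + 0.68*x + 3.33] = 11.64*x^2 - 2.42*x + 0.68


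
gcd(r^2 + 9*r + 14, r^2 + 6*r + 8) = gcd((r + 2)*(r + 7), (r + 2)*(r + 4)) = r + 2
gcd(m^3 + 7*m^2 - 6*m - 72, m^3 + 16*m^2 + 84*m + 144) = m^2 + 10*m + 24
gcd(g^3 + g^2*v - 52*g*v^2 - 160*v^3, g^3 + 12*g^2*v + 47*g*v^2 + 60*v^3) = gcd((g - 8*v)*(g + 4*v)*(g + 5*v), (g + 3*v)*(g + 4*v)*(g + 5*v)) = g^2 + 9*g*v + 20*v^2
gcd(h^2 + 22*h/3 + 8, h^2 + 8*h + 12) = h + 6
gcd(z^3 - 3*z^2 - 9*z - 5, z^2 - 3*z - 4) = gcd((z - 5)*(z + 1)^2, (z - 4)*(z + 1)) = z + 1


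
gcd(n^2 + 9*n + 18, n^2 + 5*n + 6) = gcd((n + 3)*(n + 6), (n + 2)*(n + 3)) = n + 3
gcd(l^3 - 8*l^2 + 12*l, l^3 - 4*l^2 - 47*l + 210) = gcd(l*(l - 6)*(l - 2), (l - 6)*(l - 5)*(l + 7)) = l - 6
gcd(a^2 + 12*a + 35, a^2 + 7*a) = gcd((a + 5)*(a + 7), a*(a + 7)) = a + 7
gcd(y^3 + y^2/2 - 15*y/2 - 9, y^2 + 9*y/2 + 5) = y + 2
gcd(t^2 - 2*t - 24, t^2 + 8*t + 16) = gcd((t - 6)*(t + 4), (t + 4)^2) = t + 4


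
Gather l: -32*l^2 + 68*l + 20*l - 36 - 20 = -32*l^2 + 88*l - 56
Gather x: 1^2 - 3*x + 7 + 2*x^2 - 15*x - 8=2*x^2 - 18*x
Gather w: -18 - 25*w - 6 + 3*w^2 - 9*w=3*w^2 - 34*w - 24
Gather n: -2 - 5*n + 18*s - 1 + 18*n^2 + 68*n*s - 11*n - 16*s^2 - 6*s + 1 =18*n^2 + n*(68*s - 16) - 16*s^2 + 12*s - 2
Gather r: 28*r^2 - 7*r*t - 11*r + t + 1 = 28*r^2 + r*(-7*t - 11) + t + 1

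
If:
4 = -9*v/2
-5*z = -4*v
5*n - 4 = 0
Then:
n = 4/5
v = -8/9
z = -32/45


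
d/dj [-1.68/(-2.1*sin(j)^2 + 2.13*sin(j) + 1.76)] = (3.5784 - 7.056*sin(j))*cos(j)/(-2.1*sin(j)^2 + 2.13*sin(j) + 1.76)^2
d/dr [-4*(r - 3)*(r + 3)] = -8*r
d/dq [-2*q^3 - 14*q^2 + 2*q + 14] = -6*q^2 - 28*q + 2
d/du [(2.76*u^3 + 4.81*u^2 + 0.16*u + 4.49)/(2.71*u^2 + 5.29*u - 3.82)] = (7.4796*u^4 + 29.2008*u^3 - 6.6183*u^2 - 61.0842*u - 24.3633)/(7.3441*u^4 + 28.6718*u^3 + 7.2797*u^2 - 40.4156*u + 14.5924)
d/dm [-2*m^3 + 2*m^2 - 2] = 2*m*(2 - 3*m)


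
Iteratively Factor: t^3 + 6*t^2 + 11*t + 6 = (t + 3)*(t^2 + 3*t + 2) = (t + 2)*(t + 3)*(t + 1)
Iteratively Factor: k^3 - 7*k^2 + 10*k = (k - 5)*(k^2 - 2*k) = (k - 5)*(k - 2)*(k)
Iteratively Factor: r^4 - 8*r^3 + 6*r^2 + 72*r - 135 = (r - 3)*(r^3 - 5*r^2 - 9*r + 45) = (r - 3)*(r + 3)*(r^2 - 8*r + 15) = (r - 3)^2*(r + 3)*(r - 5)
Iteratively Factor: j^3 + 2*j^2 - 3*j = (j)*(j^2 + 2*j - 3) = j*(j + 3)*(j - 1)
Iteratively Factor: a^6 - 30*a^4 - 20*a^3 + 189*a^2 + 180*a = (a - 5)*(a^5 + 5*a^4 - 5*a^3 - 45*a^2 - 36*a) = (a - 5)*(a - 3)*(a^4 + 8*a^3 + 19*a^2 + 12*a) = (a - 5)*(a - 3)*(a + 1)*(a^3 + 7*a^2 + 12*a) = (a - 5)*(a - 3)*(a + 1)*(a + 4)*(a^2 + 3*a) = (a - 5)*(a - 3)*(a + 1)*(a + 3)*(a + 4)*(a)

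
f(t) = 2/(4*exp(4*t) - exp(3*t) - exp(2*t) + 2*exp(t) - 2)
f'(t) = 2*(-16*exp(4*t) + 3*exp(3*t) + 2*exp(2*t) - 2*exp(t))/(4*exp(4*t) - exp(3*t) - exp(2*t) + 2*exp(t) - 2)^2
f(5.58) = 0.00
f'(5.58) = -0.00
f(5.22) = 0.00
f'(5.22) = -0.00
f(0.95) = 0.01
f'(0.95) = -0.05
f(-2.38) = -1.10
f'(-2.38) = -0.10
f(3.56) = 0.00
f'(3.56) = -0.00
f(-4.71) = -1.01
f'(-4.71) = -0.01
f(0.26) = 0.25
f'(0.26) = -1.17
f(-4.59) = -1.01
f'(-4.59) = -0.01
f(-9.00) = -1.00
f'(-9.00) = 0.00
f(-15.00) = -1.00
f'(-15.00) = 0.00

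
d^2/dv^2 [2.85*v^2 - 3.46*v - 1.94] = 5.70000000000000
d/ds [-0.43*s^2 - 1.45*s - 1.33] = -0.86*s - 1.45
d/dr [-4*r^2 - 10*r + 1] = -8*r - 10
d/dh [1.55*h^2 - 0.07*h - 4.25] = 3.1*h - 0.07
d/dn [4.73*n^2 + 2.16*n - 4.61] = 9.46*n + 2.16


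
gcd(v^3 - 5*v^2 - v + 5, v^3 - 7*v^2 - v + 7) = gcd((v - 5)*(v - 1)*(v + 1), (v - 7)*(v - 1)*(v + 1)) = v^2 - 1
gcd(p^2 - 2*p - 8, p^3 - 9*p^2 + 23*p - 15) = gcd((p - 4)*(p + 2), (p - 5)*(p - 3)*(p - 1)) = 1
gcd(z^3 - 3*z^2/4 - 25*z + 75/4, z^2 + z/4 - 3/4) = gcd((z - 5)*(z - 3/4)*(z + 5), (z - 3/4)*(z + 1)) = z - 3/4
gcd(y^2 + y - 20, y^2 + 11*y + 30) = y + 5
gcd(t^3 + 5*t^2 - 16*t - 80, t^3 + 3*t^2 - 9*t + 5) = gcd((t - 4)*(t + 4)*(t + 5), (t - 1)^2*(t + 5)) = t + 5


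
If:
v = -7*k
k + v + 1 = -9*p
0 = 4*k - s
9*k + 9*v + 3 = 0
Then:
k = 1/18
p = -2/27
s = 2/9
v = -7/18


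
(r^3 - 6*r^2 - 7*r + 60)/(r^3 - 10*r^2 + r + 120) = (r - 4)/(r - 8)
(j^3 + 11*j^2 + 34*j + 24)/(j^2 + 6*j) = j + 5 + 4/j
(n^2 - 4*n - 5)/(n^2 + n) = (n - 5)/n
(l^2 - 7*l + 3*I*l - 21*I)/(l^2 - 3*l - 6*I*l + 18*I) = (l^2 + l*(-7 + 3*I) - 21*I)/(l^2 + l*(-3 - 6*I) + 18*I)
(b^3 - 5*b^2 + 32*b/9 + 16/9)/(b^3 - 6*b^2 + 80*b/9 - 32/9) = (3*b + 1)/(3*b - 2)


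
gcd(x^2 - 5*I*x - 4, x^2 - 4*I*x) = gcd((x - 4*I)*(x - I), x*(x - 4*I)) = x - 4*I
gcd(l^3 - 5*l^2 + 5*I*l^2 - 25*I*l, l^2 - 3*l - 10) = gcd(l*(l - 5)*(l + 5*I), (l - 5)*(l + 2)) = l - 5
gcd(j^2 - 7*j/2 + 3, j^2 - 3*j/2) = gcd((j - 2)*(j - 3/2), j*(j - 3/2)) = j - 3/2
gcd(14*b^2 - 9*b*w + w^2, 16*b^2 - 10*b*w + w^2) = -2*b + w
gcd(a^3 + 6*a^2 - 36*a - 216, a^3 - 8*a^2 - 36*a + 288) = a^2 - 36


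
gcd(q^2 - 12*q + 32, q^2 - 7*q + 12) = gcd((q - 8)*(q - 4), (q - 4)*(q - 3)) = q - 4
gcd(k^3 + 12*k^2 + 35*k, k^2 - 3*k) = k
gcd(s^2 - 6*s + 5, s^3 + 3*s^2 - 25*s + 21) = s - 1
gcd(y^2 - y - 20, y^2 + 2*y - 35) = y - 5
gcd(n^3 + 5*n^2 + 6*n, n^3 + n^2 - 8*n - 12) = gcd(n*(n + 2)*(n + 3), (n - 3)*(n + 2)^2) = n + 2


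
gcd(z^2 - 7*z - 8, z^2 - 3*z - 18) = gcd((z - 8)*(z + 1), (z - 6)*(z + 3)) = 1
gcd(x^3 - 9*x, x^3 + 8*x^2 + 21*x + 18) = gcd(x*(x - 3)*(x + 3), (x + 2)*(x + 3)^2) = x + 3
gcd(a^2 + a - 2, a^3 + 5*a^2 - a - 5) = a - 1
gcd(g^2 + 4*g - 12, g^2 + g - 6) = g - 2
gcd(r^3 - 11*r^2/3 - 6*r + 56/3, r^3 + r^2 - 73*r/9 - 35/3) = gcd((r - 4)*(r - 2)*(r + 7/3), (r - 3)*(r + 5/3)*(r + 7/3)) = r + 7/3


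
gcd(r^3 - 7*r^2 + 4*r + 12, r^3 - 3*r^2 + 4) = r^2 - r - 2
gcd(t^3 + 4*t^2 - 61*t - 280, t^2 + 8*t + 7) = t + 7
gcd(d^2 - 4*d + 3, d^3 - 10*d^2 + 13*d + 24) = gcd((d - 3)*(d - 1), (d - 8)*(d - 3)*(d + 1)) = d - 3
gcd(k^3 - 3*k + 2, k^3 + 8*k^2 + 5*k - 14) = k^2 + k - 2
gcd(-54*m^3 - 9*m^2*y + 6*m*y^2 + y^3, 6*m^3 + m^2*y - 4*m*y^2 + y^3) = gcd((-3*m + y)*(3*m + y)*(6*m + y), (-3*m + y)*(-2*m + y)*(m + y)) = -3*m + y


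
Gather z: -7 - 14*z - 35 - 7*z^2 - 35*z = -7*z^2 - 49*z - 42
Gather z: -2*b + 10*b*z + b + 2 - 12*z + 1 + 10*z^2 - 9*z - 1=-b + 10*z^2 + z*(10*b - 21) + 2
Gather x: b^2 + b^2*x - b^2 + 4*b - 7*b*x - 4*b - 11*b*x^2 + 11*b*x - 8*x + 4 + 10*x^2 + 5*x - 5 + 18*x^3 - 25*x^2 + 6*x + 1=18*x^3 + x^2*(-11*b - 15) + x*(b^2 + 4*b + 3)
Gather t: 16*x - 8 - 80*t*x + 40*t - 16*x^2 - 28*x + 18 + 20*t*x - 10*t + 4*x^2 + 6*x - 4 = t*(30 - 60*x) - 12*x^2 - 6*x + 6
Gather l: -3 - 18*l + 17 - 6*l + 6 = 20 - 24*l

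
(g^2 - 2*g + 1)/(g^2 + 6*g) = (g^2 - 2*g + 1)/(g*(g + 6))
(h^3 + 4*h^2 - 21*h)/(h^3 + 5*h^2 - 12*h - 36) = h*(h + 7)/(h^2 + 8*h + 12)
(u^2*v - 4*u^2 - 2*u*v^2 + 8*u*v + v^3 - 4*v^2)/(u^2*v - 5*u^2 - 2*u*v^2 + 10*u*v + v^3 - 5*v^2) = (v - 4)/(v - 5)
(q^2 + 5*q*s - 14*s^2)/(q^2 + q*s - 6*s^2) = (q + 7*s)/(q + 3*s)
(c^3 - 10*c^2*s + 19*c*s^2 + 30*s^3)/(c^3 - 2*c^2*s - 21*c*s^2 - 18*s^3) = (c - 5*s)/(c + 3*s)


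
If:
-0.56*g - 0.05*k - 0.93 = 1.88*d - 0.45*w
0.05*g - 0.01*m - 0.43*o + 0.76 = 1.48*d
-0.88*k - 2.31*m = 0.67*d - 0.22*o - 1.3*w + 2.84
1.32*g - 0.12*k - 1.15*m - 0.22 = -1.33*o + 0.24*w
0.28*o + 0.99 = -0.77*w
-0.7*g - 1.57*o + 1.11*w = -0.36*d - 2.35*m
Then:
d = -0.20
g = -1.70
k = -10.85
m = 2.00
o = 2.22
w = -2.09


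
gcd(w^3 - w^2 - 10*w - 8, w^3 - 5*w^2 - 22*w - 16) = w^2 + 3*w + 2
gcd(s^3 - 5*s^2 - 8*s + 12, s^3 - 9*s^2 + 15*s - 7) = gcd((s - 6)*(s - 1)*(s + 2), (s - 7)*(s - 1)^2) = s - 1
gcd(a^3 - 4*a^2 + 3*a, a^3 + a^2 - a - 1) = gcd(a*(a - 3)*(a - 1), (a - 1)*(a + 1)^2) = a - 1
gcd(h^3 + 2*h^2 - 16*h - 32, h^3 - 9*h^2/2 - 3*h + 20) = h^2 - 2*h - 8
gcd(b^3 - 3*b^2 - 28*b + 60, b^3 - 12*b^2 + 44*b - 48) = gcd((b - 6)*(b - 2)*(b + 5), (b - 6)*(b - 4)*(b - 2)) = b^2 - 8*b + 12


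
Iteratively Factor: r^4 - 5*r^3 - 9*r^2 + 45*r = (r - 5)*(r^3 - 9*r) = r*(r - 5)*(r^2 - 9) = r*(r - 5)*(r + 3)*(r - 3)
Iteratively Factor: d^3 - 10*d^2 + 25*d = (d)*(d^2 - 10*d + 25) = d*(d - 5)*(d - 5)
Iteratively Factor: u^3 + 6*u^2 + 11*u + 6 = (u + 3)*(u^2 + 3*u + 2) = (u + 1)*(u + 3)*(u + 2)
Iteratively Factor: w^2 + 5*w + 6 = (w + 3)*(w + 2)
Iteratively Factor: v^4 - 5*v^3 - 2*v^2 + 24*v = (v + 2)*(v^3 - 7*v^2 + 12*v) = (v - 4)*(v + 2)*(v^2 - 3*v) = (v - 4)*(v - 3)*(v + 2)*(v)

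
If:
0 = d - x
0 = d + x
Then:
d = 0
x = 0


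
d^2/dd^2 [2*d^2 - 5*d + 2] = 4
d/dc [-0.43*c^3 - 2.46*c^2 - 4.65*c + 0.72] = -1.29*c^2 - 4.92*c - 4.65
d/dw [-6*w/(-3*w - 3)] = 2/(w + 1)^2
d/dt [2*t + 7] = 2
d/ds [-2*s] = -2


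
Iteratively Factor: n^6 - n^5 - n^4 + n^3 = (n)*(n^5 - n^4 - n^3 + n^2) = n*(n - 1)*(n^4 - n^2) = n^2*(n - 1)*(n^3 - n) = n^2*(n - 1)^2*(n^2 + n) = n^3*(n - 1)^2*(n + 1)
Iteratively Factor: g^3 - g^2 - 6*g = (g)*(g^2 - g - 6) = g*(g + 2)*(g - 3)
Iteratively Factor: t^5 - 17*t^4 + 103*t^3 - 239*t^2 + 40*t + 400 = (t - 5)*(t^4 - 12*t^3 + 43*t^2 - 24*t - 80) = (t - 5)*(t - 4)*(t^3 - 8*t^2 + 11*t + 20) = (t - 5)^2*(t - 4)*(t^2 - 3*t - 4) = (t - 5)^2*(t - 4)*(t + 1)*(t - 4)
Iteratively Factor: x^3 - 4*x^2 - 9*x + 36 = (x - 4)*(x^2 - 9) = (x - 4)*(x - 3)*(x + 3)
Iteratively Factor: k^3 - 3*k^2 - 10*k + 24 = (k + 3)*(k^2 - 6*k + 8) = (k - 2)*(k + 3)*(k - 4)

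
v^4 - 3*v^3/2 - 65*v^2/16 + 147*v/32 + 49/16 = (v - 2)*(v - 7/4)*(v + 1/2)*(v + 7/4)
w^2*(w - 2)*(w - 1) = w^4 - 3*w^3 + 2*w^2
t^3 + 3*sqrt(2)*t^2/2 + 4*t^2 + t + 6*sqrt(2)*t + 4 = (t + 4)*(t + sqrt(2)/2)*(t + sqrt(2))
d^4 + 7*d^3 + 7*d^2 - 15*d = d*(d - 1)*(d + 3)*(d + 5)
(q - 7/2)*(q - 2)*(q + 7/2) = q^3 - 2*q^2 - 49*q/4 + 49/2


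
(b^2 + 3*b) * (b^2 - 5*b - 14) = b^4 - 2*b^3 - 29*b^2 - 42*b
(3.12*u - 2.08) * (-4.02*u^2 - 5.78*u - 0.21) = -12.5424*u^3 - 9.672*u^2 + 11.3672*u + 0.4368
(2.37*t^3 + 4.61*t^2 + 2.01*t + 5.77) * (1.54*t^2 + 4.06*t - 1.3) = 3.6498*t^5 + 16.7216*t^4 + 18.731*t^3 + 11.0534*t^2 + 20.8132*t - 7.501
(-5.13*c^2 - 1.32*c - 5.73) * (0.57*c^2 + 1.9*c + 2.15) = -2.9241*c^4 - 10.4994*c^3 - 16.8036*c^2 - 13.725*c - 12.3195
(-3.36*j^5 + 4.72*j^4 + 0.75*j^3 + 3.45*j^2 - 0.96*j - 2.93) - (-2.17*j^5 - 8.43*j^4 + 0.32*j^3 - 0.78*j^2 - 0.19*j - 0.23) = -1.19*j^5 + 13.15*j^4 + 0.43*j^3 + 4.23*j^2 - 0.77*j - 2.7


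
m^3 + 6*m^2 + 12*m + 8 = (m + 2)^3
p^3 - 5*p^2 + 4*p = p*(p - 4)*(p - 1)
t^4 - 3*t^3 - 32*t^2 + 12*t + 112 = (t - 7)*(t - 2)*(t + 2)*(t + 4)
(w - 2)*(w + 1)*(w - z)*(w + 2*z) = w^4 + w^3*z - w^3 - 2*w^2*z^2 - w^2*z - 2*w^2 + 2*w*z^2 - 2*w*z + 4*z^2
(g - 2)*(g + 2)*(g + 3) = g^3 + 3*g^2 - 4*g - 12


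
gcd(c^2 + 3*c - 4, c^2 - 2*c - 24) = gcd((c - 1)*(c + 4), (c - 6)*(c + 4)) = c + 4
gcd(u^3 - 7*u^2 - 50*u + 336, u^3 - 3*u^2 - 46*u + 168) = u^2 + u - 42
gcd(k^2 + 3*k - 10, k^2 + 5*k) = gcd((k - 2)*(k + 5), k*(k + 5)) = k + 5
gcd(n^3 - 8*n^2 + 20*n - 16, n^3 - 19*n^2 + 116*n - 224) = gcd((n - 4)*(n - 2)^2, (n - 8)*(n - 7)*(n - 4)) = n - 4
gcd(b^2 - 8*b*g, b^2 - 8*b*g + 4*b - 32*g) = b - 8*g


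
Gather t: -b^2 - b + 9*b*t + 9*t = -b^2 - b + t*(9*b + 9)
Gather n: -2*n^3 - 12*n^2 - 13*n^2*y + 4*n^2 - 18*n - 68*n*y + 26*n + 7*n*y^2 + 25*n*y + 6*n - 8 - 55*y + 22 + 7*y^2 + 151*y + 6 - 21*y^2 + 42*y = -2*n^3 + n^2*(-13*y - 8) + n*(7*y^2 - 43*y + 14) - 14*y^2 + 138*y + 20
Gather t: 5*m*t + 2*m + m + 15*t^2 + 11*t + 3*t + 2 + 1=3*m + 15*t^2 + t*(5*m + 14) + 3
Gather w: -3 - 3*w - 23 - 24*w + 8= -27*w - 18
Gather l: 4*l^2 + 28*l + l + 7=4*l^2 + 29*l + 7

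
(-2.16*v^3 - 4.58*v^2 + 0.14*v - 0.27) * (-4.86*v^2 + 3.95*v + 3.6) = 10.4976*v^5 + 13.7268*v^4 - 26.5474*v^3 - 14.6228*v^2 - 0.5625*v - 0.972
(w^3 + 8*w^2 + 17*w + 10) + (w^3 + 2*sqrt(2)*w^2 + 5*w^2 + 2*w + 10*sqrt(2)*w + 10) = 2*w^3 + 2*sqrt(2)*w^2 + 13*w^2 + 10*sqrt(2)*w + 19*w + 20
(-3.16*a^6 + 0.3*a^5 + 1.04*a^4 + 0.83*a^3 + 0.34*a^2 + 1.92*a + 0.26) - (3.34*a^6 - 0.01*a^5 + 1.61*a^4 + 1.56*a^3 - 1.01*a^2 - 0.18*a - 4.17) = -6.5*a^6 + 0.31*a^5 - 0.57*a^4 - 0.73*a^3 + 1.35*a^2 + 2.1*a + 4.43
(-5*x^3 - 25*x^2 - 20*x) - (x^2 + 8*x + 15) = -5*x^3 - 26*x^2 - 28*x - 15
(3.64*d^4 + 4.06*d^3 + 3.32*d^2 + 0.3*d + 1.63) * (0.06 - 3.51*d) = -12.7764*d^5 - 14.0322*d^4 - 11.4096*d^3 - 0.8538*d^2 - 5.7033*d + 0.0978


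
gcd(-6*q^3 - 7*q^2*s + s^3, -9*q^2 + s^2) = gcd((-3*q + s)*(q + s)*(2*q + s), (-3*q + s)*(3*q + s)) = 3*q - s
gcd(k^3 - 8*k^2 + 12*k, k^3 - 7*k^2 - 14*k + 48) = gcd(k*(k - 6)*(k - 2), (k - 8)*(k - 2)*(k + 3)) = k - 2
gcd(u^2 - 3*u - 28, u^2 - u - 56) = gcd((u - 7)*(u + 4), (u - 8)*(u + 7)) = 1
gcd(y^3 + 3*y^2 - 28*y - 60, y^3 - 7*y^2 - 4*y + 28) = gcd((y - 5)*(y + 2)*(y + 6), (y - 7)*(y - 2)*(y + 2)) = y + 2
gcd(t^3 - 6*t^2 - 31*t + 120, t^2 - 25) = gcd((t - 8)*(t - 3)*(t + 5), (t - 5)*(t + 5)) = t + 5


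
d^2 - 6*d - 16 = (d - 8)*(d + 2)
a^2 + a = a*(a + 1)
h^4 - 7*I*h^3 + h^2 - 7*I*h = h*(h - 7*I)*(h - I)*(h + I)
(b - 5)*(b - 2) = b^2 - 7*b + 10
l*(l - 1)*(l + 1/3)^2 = l^4 - l^3/3 - 5*l^2/9 - l/9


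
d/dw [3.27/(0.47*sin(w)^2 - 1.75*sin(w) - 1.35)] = (5.7225 - 3.0738*sin(w))*cos(w)/(-0.47*sin(w)^2 + 1.75*sin(w) + 1.35)^2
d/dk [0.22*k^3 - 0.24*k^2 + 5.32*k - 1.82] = 0.66*k^2 - 0.48*k + 5.32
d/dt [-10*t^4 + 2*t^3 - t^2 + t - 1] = -40*t^3 + 6*t^2 - 2*t + 1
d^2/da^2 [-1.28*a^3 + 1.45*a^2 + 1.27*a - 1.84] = 2.9 - 7.68*a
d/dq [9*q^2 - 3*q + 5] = 18*q - 3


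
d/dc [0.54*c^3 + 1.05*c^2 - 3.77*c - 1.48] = 1.62*c^2 + 2.1*c - 3.77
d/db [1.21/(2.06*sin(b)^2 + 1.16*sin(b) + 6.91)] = -(4.9852*sin(b) + 1.4036)*cos(b)/(2.06*sin(b)^2 + 1.16*sin(b) + 6.91)^2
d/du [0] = 0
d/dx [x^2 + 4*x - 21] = 2*x + 4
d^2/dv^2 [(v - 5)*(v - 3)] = 2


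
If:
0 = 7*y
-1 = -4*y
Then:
No Solution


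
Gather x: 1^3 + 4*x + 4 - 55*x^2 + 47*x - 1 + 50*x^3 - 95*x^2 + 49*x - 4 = 50*x^3 - 150*x^2 + 100*x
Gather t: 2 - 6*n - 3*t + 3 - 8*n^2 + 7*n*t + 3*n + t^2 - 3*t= -8*n^2 - 3*n + t^2 + t*(7*n - 6) + 5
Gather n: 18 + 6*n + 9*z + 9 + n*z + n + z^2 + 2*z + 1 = n*(z + 7) + z^2 + 11*z + 28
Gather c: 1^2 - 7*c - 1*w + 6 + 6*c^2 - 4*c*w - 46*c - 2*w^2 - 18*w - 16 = 6*c^2 + c*(-4*w - 53) - 2*w^2 - 19*w - 9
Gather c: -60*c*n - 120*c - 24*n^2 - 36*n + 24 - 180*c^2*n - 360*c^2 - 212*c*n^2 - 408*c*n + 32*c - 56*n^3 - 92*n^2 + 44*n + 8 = c^2*(-180*n - 360) + c*(-212*n^2 - 468*n - 88) - 56*n^3 - 116*n^2 + 8*n + 32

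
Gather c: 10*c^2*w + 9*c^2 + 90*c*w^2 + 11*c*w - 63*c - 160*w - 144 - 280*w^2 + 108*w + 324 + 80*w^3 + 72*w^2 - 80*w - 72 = c^2*(10*w + 9) + c*(90*w^2 + 11*w - 63) + 80*w^3 - 208*w^2 - 132*w + 108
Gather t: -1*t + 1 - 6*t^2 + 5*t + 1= -6*t^2 + 4*t + 2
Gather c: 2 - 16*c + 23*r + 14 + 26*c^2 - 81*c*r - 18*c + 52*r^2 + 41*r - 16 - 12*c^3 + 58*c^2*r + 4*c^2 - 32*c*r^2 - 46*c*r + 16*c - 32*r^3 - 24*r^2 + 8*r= -12*c^3 + c^2*(58*r + 30) + c*(-32*r^2 - 127*r - 18) - 32*r^3 + 28*r^2 + 72*r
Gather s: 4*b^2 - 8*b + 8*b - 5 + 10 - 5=4*b^2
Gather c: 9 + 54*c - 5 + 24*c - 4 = 78*c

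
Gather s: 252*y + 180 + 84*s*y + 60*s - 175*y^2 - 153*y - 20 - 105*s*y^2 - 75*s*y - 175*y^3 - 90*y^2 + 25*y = s*(-105*y^2 + 9*y + 60) - 175*y^3 - 265*y^2 + 124*y + 160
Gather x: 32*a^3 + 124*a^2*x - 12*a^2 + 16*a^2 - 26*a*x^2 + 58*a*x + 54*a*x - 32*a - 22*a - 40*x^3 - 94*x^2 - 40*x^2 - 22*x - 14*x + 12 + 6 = 32*a^3 + 4*a^2 - 54*a - 40*x^3 + x^2*(-26*a - 134) + x*(124*a^2 + 112*a - 36) + 18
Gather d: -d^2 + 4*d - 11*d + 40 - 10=-d^2 - 7*d + 30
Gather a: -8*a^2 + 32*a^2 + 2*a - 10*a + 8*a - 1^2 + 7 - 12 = 24*a^2 - 6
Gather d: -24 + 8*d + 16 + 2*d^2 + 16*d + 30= 2*d^2 + 24*d + 22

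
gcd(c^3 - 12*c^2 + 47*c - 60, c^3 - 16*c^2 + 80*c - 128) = c - 4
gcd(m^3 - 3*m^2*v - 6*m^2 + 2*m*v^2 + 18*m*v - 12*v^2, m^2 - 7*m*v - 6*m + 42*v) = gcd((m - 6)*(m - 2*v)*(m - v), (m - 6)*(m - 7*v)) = m - 6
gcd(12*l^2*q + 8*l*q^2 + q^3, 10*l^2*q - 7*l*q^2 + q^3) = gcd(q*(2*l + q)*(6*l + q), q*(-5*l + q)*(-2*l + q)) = q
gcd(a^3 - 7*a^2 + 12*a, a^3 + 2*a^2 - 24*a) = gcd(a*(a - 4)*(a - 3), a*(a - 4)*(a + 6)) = a^2 - 4*a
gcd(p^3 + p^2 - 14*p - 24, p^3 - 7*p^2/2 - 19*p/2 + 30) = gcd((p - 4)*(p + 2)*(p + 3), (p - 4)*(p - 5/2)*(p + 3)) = p^2 - p - 12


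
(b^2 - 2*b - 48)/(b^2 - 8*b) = (b + 6)/b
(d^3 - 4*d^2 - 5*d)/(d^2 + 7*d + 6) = d*(d - 5)/(d + 6)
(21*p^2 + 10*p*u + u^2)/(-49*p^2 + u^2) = (-3*p - u)/(7*p - u)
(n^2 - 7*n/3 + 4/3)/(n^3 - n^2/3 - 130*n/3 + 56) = (n - 1)/(n^2 + n - 42)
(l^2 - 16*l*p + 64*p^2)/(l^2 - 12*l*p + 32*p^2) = (-l + 8*p)/(-l + 4*p)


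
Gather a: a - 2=a - 2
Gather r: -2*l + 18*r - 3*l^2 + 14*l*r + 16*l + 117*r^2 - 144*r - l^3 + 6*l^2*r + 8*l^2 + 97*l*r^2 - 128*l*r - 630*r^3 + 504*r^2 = -l^3 + 5*l^2 + 14*l - 630*r^3 + r^2*(97*l + 621) + r*(6*l^2 - 114*l - 126)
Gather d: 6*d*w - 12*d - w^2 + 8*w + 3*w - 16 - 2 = d*(6*w - 12) - w^2 + 11*w - 18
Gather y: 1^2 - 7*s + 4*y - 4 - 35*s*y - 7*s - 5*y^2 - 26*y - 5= -14*s - 5*y^2 + y*(-35*s - 22) - 8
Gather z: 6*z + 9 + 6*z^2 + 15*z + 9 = 6*z^2 + 21*z + 18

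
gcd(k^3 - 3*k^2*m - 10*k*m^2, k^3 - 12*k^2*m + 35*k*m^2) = k^2 - 5*k*m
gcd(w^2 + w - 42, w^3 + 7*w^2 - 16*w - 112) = w + 7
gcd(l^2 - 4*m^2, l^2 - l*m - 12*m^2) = 1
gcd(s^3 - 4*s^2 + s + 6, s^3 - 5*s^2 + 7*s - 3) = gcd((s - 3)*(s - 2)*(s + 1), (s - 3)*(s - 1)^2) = s - 3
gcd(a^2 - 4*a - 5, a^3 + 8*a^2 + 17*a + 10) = a + 1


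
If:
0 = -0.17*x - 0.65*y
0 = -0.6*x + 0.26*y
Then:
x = 0.00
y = 0.00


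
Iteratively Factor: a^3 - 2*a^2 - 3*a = (a + 1)*(a^2 - 3*a) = (a - 3)*(a + 1)*(a)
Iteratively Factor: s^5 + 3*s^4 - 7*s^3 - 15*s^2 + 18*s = (s - 1)*(s^4 + 4*s^3 - 3*s^2 - 18*s) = (s - 2)*(s - 1)*(s^3 + 6*s^2 + 9*s) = (s - 2)*(s - 1)*(s + 3)*(s^2 + 3*s) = (s - 2)*(s - 1)*(s + 3)^2*(s)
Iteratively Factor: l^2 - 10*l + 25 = (l - 5)*(l - 5)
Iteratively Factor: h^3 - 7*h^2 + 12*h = (h)*(h^2 - 7*h + 12) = h*(h - 4)*(h - 3)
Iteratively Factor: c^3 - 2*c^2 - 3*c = (c + 1)*(c^2 - 3*c) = (c - 3)*(c + 1)*(c)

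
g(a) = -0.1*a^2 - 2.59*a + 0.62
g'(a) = -0.2*a - 2.59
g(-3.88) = 9.16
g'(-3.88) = -1.81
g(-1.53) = 4.35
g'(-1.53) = -2.28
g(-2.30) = 6.05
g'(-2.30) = -2.13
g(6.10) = -18.90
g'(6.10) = -3.81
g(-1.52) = 4.33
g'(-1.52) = -2.29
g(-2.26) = 5.96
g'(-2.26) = -2.14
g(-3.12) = 7.73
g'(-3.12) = -1.97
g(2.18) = -5.50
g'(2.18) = -3.03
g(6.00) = -18.52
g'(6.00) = -3.79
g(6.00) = -18.52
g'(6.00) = -3.79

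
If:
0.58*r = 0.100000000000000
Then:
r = 0.17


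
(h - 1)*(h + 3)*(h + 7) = h^3 + 9*h^2 + 11*h - 21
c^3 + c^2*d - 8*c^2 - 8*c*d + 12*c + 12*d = (c - 6)*(c - 2)*(c + d)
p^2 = p^2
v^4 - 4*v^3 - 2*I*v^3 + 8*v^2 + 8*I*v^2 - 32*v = v*(v - 4)*(v - 4*I)*(v + 2*I)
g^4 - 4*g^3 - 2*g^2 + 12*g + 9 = (g - 3)^2*(g + 1)^2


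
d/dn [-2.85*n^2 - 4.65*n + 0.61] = -5.7*n - 4.65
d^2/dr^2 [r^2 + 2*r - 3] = 2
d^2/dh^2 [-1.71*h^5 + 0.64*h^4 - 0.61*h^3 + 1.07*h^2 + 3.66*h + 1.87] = -34.2*h^3 + 7.68*h^2 - 3.66*h + 2.14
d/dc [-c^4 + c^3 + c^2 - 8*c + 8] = -4*c^3 + 3*c^2 + 2*c - 8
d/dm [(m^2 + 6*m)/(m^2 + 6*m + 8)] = 16*(m + 3)/(m^4 + 12*m^3 + 52*m^2 + 96*m + 64)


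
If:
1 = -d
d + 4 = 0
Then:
No Solution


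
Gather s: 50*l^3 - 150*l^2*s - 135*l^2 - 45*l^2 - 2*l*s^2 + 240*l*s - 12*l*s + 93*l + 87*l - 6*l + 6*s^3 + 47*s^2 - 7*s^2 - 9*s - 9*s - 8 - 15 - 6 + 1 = 50*l^3 - 180*l^2 + 174*l + 6*s^3 + s^2*(40 - 2*l) + s*(-150*l^2 + 228*l - 18) - 28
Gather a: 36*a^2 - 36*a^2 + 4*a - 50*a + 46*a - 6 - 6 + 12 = 0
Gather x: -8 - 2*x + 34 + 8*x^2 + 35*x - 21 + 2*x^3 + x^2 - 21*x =2*x^3 + 9*x^2 + 12*x + 5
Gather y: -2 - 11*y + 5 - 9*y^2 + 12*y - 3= -9*y^2 + y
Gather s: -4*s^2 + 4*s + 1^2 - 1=-4*s^2 + 4*s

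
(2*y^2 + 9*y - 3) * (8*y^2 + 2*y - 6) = 16*y^4 + 76*y^3 - 18*y^2 - 60*y + 18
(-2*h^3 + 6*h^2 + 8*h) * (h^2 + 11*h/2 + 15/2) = -2*h^5 - 5*h^4 + 26*h^3 + 89*h^2 + 60*h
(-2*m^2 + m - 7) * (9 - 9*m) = 18*m^3 - 27*m^2 + 72*m - 63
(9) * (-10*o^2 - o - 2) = -90*o^2 - 9*o - 18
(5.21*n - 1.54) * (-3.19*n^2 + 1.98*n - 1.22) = -16.6199*n^3 + 15.2284*n^2 - 9.4054*n + 1.8788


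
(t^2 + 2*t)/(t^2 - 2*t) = (t + 2)/(t - 2)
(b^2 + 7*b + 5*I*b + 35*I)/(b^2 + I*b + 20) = (b + 7)/(b - 4*I)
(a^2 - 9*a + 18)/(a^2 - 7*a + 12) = (a - 6)/(a - 4)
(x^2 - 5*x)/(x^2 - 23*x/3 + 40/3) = 3*x/(3*x - 8)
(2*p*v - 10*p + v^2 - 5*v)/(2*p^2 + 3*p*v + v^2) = (v - 5)/(p + v)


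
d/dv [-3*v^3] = -9*v^2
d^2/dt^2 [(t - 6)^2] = 2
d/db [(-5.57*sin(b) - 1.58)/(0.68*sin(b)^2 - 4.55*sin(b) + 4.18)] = (3.7876*sin(b)^2 + 2.1488*sin(b) - 30.4716)*cos(b)/(0.4624*sin(b)^4 - 6.188*sin(b)^3 + 26.3873*sin(b)^2 - 38.038*sin(b) + 17.4724)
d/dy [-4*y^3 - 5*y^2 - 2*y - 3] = -12*y^2 - 10*y - 2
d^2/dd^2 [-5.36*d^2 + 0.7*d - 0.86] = -10.7200000000000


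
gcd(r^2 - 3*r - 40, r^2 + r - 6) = 1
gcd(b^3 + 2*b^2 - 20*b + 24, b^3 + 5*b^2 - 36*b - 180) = b + 6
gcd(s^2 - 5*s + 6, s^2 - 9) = s - 3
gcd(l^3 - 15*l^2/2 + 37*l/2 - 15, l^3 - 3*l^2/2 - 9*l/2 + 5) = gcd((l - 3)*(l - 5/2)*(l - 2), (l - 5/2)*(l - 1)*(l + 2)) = l - 5/2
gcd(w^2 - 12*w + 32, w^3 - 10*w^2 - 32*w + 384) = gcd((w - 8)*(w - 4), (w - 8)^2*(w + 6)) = w - 8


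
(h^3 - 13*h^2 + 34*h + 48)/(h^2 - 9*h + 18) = (h^2 - 7*h - 8)/(h - 3)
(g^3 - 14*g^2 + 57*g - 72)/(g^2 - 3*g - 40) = (g^2 - 6*g + 9)/(g + 5)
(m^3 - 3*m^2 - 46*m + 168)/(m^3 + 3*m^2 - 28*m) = (m - 6)/m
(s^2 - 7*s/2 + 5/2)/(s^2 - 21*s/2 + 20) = (s - 1)/(s - 8)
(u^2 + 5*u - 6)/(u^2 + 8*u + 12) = (u - 1)/(u + 2)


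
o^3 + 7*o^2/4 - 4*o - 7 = (o - 2)*(o + 7/4)*(o + 2)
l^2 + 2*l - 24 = (l - 4)*(l + 6)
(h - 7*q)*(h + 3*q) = h^2 - 4*h*q - 21*q^2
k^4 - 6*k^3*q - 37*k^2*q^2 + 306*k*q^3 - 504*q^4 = (k - 6*q)*(k - 4*q)*(k - 3*q)*(k + 7*q)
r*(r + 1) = r^2 + r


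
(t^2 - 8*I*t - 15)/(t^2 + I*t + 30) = (t - 3*I)/(t + 6*I)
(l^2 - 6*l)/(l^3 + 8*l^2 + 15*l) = (l - 6)/(l^2 + 8*l + 15)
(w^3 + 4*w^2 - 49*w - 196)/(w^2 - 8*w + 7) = (w^2 + 11*w + 28)/(w - 1)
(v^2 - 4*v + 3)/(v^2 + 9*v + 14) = (v^2 - 4*v + 3)/(v^2 + 9*v + 14)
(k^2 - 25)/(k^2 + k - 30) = (k + 5)/(k + 6)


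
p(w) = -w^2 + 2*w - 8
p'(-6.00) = 14.00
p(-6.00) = -56.00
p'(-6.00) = 14.00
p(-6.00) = -56.00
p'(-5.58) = 13.16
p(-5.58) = -50.30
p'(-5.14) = 12.28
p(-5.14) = -44.70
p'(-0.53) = 3.06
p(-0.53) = -9.34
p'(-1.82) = 5.64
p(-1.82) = -14.95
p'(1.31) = -0.62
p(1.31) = -7.10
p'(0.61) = 0.78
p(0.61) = -7.15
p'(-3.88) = 9.76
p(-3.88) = -30.81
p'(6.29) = -10.58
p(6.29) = -34.98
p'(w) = 2 - 2*w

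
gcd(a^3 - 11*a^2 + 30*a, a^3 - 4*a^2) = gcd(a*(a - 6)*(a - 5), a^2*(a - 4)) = a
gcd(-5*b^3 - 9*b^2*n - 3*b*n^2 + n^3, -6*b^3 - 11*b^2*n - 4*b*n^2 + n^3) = b^2 + 2*b*n + n^2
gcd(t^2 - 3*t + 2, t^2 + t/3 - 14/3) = t - 2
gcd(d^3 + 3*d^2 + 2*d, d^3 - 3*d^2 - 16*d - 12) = d^2 + 3*d + 2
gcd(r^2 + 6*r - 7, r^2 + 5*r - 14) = r + 7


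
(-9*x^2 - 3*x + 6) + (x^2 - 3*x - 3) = -8*x^2 - 6*x + 3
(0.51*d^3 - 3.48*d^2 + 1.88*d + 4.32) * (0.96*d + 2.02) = 0.4896*d^4 - 2.3106*d^3 - 5.2248*d^2 + 7.9448*d + 8.7264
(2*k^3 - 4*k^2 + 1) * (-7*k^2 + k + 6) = -14*k^5 + 30*k^4 + 8*k^3 - 31*k^2 + k + 6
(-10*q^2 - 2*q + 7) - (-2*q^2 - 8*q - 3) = -8*q^2 + 6*q + 10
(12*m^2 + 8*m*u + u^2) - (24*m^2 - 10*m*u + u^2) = -12*m^2 + 18*m*u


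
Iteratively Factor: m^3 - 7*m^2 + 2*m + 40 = (m + 2)*(m^2 - 9*m + 20) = (m - 4)*(m + 2)*(m - 5)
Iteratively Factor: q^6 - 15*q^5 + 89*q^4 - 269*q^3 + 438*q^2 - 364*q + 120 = (q - 2)*(q^5 - 13*q^4 + 63*q^3 - 143*q^2 + 152*q - 60) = (q - 3)*(q - 2)*(q^4 - 10*q^3 + 33*q^2 - 44*q + 20) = (q - 3)*(q - 2)^2*(q^3 - 8*q^2 + 17*q - 10) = (q - 3)*(q - 2)^2*(q - 1)*(q^2 - 7*q + 10) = (q - 5)*(q - 3)*(q - 2)^2*(q - 1)*(q - 2)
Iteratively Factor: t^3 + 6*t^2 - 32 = (t + 4)*(t^2 + 2*t - 8) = (t - 2)*(t + 4)*(t + 4)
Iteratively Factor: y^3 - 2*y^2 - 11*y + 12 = (y - 1)*(y^2 - y - 12) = (y - 4)*(y - 1)*(y + 3)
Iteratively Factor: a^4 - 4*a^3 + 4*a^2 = (a)*(a^3 - 4*a^2 + 4*a) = a^2*(a^2 - 4*a + 4) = a^2*(a - 2)*(a - 2)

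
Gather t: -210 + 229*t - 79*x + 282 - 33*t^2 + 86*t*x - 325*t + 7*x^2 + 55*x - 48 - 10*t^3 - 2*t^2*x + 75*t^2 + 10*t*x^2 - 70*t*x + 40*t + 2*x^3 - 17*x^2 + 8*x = -10*t^3 + t^2*(42 - 2*x) + t*(10*x^2 + 16*x - 56) + 2*x^3 - 10*x^2 - 16*x + 24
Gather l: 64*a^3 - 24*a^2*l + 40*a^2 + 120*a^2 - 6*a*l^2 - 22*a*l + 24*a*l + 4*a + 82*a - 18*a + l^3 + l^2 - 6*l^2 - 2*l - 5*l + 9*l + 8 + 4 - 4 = 64*a^3 + 160*a^2 + 68*a + l^3 + l^2*(-6*a - 5) + l*(-24*a^2 + 2*a + 2) + 8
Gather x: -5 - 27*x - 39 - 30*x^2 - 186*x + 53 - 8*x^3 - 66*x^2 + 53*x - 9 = -8*x^3 - 96*x^2 - 160*x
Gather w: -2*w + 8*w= 6*w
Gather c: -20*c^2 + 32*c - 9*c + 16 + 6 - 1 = -20*c^2 + 23*c + 21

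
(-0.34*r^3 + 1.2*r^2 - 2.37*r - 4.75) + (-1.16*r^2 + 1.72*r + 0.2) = -0.34*r^3 + 0.04*r^2 - 0.65*r - 4.55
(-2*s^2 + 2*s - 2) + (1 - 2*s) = -2*s^2 - 1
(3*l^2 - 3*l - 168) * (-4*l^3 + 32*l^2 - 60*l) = -12*l^5 + 108*l^4 + 396*l^3 - 5196*l^2 + 10080*l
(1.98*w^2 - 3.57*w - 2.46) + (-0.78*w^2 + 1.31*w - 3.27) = 1.2*w^2 - 2.26*w - 5.73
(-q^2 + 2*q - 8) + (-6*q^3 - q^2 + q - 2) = -6*q^3 - 2*q^2 + 3*q - 10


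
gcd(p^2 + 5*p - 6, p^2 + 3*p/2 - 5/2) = p - 1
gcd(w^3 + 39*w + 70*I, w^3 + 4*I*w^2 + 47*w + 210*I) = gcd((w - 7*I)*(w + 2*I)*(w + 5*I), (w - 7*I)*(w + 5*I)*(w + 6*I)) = w^2 - 2*I*w + 35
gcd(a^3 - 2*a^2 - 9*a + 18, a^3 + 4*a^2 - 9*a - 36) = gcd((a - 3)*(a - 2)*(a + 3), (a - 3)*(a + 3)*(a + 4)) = a^2 - 9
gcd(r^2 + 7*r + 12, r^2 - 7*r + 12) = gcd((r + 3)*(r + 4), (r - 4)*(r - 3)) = 1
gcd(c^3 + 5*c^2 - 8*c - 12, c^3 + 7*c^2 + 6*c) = c^2 + 7*c + 6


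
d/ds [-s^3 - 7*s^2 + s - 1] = -3*s^2 - 14*s + 1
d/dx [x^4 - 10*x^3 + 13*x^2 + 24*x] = 4*x^3 - 30*x^2 + 26*x + 24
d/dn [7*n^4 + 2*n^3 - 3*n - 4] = 28*n^3 + 6*n^2 - 3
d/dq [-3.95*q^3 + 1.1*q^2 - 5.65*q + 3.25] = -11.85*q^2 + 2.2*q - 5.65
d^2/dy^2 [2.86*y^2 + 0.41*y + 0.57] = 5.72000000000000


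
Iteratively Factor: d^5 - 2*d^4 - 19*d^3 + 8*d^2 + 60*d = (d)*(d^4 - 2*d^3 - 19*d^2 + 8*d + 60) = d*(d + 2)*(d^3 - 4*d^2 - 11*d + 30) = d*(d + 2)*(d + 3)*(d^2 - 7*d + 10) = d*(d - 5)*(d + 2)*(d + 3)*(d - 2)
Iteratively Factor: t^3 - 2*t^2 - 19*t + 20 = (t + 4)*(t^2 - 6*t + 5) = (t - 5)*(t + 4)*(t - 1)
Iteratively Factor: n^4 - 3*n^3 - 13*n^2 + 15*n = (n - 5)*(n^3 + 2*n^2 - 3*n) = n*(n - 5)*(n^2 + 2*n - 3) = n*(n - 5)*(n + 3)*(n - 1)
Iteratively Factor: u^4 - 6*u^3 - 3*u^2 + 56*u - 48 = (u - 4)*(u^3 - 2*u^2 - 11*u + 12) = (u - 4)*(u + 3)*(u^2 - 5*u + 4) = (u - 4)^2*(u + 3)*(u - 1)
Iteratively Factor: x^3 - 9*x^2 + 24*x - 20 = (x - 2)*(x^2 - 7*x + 10) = (x - 2)^2*(x - 5)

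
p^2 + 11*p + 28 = (p + 4)*(p + 7)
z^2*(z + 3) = z^3 + 3*z^2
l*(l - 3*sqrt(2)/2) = l^2 - 3*sqrt(2)*l/2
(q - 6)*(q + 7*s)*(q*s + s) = q^3*s + 7*q^2*s^2 - 5*q^2*s - 35*q*s^2 - 6*q*s - 42*s^2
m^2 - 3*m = m*(m - 3)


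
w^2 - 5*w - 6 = (w - 6)*(w + 1)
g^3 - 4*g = g*(g - 2)*(g + 2)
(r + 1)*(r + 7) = r^2 + 8*r + 7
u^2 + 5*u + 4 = (u + 1)*(u + 4)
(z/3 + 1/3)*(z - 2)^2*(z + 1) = z^4/3 - 2*z^3/3 - z^2 + 4*z/3 + 4/3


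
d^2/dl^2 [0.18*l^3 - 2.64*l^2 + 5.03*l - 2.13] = 1.08*l - 5.28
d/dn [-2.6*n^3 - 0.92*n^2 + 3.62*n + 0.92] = -7.8*n^2 - 1.84*n + 3.62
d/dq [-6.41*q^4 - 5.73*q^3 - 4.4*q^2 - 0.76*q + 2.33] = -25.64*q^3 - 17.19*q^2 - 8.8*q - 0.76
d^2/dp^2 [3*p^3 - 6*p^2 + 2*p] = 18*p - 12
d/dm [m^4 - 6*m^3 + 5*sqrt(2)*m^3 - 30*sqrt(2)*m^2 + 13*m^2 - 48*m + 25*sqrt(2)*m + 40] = 4*m^3 - 18*m^2 + 15*sqrt(2)*m^2 - 60*sqrt(2)*m + 26*m - 48 + 25*sqrt(2)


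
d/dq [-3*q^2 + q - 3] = 1 - 6*q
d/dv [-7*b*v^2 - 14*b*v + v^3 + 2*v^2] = -14*b*v - 14*b + 3*v^2 + 4*v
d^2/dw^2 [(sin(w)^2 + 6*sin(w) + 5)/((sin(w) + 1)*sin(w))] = 5*(cos(w)^2 + 1)/sin(w)^3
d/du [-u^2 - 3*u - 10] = -2*u - 3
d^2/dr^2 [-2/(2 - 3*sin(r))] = 6*(-3*sin(r)^2 - 2*sin(r) + 6)/(3*sin(r) - 2)^3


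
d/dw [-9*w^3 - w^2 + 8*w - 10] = -27*w^2 - 2*w + 8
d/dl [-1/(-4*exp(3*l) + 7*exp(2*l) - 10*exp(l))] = 2*(-6*exp(2*l) + 7*exp(l) - 5)*exp(-l)/(4*exp(2*l) - 7*exp(l) + 10)^2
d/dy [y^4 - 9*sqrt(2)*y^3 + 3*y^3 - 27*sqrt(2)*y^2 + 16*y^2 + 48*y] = 4*y^3 - 27*sqrt(2)*y^2 + 9*y^2 - 54*sqrt(2)*y + 32*y + 48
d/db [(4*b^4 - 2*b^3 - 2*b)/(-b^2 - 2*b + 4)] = 2*(-4*b^5 - 11*b^4 + 36*b^3 - 13*b^2 - 4)/(b^4 + 4*b^3 - 4*b^2 - 16*b + 16)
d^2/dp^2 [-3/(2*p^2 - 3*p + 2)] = 6*(4*p^2 - 6*p - (4*p - 3)^2 + 4)/(2*p^2 - 3*p + 2)^3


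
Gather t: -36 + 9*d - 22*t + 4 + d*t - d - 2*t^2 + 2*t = 8*d - 2*t^2 + t*(d - 20) - 32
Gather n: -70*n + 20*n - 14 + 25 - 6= 5 - 50*n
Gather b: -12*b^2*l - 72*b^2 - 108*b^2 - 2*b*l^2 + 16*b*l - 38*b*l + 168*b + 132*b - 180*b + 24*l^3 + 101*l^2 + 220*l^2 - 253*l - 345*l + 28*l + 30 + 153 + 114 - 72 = b^2*(-12*l - 180) + b*(-2*l^2 - 22*l + 120) + 24*l^3 + 321*l^2 - 570*l + 225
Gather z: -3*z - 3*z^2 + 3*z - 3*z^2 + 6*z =-6*z^2 + 6*z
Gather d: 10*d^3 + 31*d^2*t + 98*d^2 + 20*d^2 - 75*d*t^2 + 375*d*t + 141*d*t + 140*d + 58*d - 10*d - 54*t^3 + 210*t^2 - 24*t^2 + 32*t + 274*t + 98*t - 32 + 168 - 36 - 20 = 10*d^3 + d^2*(31*t + 118) + d*(-75*t^2 + 516*t + 188) - 54*t^3 + 186*t^2 + 404*t + 80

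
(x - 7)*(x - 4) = x^2 - 11*x + 28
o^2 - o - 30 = (o - 6)*(o + 5)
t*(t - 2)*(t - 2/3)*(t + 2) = t^4 - 2*t^3/3 - 4*t^2 + 8*t/3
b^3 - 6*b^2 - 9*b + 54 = (b - 6)*(b - 3)*(b + 3)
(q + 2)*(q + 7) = q^2 + 9*q + 14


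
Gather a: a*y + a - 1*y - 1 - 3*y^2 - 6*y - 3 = a*(y + 1) - 3*y^2 - 7*y - 4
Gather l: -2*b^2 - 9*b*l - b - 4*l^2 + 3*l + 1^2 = -2*b^2 - b - 4*l^2 + l*(3 - 9*b) + 1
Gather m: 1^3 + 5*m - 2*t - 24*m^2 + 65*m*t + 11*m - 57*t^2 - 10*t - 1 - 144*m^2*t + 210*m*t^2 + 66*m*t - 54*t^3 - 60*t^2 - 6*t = m^2*(-144*t - 24) + m*(210*t^2 + 131*t + 16) - 54*t^3 - 117*t^2 - 18*t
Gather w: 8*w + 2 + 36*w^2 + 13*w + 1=36*w^2 + 21*w + 3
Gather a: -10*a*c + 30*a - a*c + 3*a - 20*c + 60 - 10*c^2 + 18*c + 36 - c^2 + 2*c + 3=a*(33 - 11*c) - 11*c^2 + 99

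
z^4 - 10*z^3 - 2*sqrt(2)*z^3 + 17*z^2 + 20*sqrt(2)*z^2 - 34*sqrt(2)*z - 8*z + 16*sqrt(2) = (z - 8)*(z - 1)^2*(z - 2*sqrt(2))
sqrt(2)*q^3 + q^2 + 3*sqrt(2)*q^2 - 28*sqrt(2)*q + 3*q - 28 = (q - 4)*(q + 7)*(sqrt(2)*q + 1)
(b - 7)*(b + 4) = b^2 - 3*b - 28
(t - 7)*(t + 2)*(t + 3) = t^3 - 2*t^2 - 29*t - 42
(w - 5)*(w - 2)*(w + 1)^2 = w^4 - 5*w^3 - 3*w^2 + 13*w + 10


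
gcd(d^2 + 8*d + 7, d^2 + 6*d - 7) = d + 7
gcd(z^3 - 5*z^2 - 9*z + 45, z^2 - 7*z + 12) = z - 3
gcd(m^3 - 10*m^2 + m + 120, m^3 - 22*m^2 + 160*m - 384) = m - 8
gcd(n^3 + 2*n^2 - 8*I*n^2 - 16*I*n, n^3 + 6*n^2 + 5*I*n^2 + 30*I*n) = n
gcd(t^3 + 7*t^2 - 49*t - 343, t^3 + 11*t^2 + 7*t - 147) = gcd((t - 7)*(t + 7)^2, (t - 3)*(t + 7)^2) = t^2 + 14*t + 49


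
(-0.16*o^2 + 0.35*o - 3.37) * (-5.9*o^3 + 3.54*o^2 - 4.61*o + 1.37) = 0.944*o^5 - 2.6314*o^4 + 21.8596*o^3 - 13.7625*o^2 + 16.0152*o - 4.6169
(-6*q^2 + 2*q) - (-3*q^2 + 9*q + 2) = -3*q^2 - 7*q - 2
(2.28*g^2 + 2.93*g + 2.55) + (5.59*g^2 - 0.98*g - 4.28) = 7.87*g^2 + 1.95*g - 1.73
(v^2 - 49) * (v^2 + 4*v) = v^4 + 4*v^3 - 49*v^2 - 196*v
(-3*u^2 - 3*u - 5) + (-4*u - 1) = -3*u^2 - 7*u - 6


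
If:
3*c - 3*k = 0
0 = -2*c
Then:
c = 0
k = 0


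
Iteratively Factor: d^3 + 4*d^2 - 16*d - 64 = (d + 4)*(d^2 - 16) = (d - 4)*(d + 4)*(d + 4)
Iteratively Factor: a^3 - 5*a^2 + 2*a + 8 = (a - 2)*(a^2 - 3*a - 4) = (a - 2)*(a + 1)*(a - 4)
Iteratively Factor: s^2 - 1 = (s + 1)*(s - 1)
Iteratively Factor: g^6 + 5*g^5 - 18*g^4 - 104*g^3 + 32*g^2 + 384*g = (g + 4)*(g^5 + g^4 - 22*g^3 - 16*g^2 + 96*g) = g*(g + 4)*(g^4 + g^3 - 22*g^2 - 16*g + 96) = g*(g + 4)^2*(g^3 - 3*g^2 - 10*g + 24) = g*(g + 3)*(g + 4)^2*(g^2 - 6*g + 8) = g*(g - 2)*(g + 3)*(g + 4)^2*(g - 4)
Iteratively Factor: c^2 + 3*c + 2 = (c + 2)*(c + 1)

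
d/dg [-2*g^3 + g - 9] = 1 - 6*g^2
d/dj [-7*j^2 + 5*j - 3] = 5 - 14*j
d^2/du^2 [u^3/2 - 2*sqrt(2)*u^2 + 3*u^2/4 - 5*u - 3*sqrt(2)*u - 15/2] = 3*u - 4*sqrt(2) + 3/2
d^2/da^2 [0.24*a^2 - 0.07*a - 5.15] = 0.480000000000000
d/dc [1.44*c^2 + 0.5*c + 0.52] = 2.88*c + 0.5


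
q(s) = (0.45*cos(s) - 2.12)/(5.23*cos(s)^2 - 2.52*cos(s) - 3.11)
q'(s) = (10.46*sin(s)*cos(s) - 2.52*sin(s))*(0.45*cos(s) - 2.12)/(5.23*cos(s)^2 - 2.52*cos(s) - 3.11)^2 - 0.45*sin(s)/(5.23*cos(s)^2 - 2.52*cos(s) - 3.11)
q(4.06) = -6.89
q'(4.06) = -138.74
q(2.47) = -1.20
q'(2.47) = 3.72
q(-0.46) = 1.47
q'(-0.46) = 3.65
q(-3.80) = -1.15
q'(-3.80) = 3.39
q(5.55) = 0.85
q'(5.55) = 1.29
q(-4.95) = 0.59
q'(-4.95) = 0.14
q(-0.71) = 0.88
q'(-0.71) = 1.40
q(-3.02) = -0.56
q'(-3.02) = -0.18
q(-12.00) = 1.15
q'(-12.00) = -2.42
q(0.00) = 4.18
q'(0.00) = 0.00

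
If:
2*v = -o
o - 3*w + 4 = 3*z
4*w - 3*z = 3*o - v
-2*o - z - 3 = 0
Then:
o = -158/71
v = 79/71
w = -61/71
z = 103/71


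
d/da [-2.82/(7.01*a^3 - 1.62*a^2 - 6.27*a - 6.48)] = (59.3046*a^2 - 9.1368*a - 17.6814)/(-7.01*a^3 + 1.62*a^2 + 6.27*a + 6.48)^2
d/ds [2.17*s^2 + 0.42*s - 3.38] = 4.34*s + 0.42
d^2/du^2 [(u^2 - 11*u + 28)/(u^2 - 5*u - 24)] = 4*(-3*u^3 + 78*u^2 - 606*u + 1634)/(u^6 - 15*u^5 + 3*u^4 + 595*u^3 - 72*u^2 - 8640*u - 13824)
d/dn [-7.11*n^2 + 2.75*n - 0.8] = 2.75 - 14.22*n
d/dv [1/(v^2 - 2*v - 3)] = 2*(1 - v)/(-v^2 + 2*v + 3)^2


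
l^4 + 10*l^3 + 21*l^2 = l^2*(l + 3)*(l + 7)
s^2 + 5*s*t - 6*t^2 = (s - t)*(s + 6*t)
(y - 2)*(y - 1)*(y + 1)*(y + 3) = y^4 + y^3 - 7*y^2 - y + 6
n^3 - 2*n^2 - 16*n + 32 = (n - 4)*(n - 2)*(n + 4)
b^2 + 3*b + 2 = (b + 1)*(b + 2)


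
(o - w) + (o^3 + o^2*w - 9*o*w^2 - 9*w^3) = o^3 + o^2*w - 9*o*w^2 + o - 9*w^3 - w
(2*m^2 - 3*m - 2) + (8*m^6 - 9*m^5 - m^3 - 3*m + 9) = 8*m^6 - 9*m^5 - m^3 + 2*m^2 - 6*m + 7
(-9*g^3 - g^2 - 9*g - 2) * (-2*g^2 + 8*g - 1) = 18*g^5 - 70*g^4 + 19*g^3 - 67*g^2 - 7*g + 2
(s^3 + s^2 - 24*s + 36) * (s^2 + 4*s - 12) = s^5 + 5*s^4 - 32*s^3 - 72*s^2 + 432*s - 432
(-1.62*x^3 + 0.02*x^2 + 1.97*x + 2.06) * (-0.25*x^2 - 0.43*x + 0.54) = 0.405*x^5 + 0.6916*x^4 - 1.3759*x^3 - 1.3513*x^2 + 0.178*x + 1.1124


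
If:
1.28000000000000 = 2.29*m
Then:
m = 0.56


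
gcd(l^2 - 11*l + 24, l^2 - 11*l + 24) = l^2 - 11*l + 24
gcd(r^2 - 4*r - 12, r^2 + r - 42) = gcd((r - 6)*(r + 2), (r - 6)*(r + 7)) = r - 6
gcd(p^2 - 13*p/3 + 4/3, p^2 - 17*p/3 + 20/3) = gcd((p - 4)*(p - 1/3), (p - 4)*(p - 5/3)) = p - 4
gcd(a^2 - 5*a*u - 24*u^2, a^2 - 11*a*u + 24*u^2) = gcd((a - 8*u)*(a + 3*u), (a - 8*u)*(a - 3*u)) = -a + 8*u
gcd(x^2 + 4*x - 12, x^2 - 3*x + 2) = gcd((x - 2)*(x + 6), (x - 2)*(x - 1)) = x - 2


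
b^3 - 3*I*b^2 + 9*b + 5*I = (b - 5*I)*(b + I)^2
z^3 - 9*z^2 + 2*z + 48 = (z - 8)*(z - 3)*(z + 2)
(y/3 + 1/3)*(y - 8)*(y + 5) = y^3/3 - 2*y^2/3 - 43*y/3 - 40/3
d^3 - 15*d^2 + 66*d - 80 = (d - 8)*(d - 5)*(d - 2)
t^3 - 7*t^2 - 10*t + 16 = (t - 8)*(t - 1)*(t + 2)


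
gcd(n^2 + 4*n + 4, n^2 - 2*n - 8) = n + 2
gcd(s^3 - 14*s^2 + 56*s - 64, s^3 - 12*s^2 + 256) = s - 8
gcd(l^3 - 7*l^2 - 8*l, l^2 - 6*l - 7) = l + 1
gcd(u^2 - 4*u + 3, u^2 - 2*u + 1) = u - 1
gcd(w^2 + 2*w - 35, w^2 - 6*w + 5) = w - 5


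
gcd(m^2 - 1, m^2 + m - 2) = m - 1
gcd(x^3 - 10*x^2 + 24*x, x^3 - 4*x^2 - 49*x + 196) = x - 4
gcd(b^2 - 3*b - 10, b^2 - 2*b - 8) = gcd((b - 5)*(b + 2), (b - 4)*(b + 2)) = b + 2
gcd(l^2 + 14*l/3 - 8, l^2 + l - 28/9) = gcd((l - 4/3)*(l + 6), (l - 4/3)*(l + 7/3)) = l - 4/3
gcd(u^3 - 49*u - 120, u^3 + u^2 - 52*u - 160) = u^2 - 3*u - 40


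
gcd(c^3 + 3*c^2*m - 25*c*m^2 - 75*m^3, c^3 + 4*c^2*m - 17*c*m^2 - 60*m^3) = c^2 + 8*c*m + 15*m^2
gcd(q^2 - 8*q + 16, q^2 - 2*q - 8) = q - 4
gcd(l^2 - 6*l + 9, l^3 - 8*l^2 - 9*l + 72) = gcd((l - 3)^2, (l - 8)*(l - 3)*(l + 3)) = l - 3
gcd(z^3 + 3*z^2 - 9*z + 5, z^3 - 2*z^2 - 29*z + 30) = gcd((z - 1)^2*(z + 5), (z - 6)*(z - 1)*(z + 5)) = z^2 + 4*z - 5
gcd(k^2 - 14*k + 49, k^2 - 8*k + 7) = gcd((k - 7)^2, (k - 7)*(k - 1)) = k - 7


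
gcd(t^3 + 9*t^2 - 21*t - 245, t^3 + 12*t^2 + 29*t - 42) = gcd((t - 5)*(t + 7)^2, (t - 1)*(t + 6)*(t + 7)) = t + 7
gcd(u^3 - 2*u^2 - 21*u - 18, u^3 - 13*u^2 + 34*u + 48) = u^2 - 5*u - 6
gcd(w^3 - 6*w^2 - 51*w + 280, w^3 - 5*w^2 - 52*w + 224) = w^2 - w - 56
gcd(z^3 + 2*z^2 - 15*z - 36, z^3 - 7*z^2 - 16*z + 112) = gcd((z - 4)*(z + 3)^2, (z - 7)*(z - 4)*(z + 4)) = z - 4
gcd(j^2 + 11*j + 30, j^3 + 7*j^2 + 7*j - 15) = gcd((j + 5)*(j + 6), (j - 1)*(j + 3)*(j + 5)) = j + 5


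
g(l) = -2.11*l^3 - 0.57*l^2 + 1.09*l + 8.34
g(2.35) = -19.63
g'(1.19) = -9.23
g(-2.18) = 25.12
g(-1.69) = 15.05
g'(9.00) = -521.90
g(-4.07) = 136.72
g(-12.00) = 3559.26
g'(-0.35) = 0.71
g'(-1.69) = -15.06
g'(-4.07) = -99.13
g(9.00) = -1566.21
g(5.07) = -275.77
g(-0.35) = 7.98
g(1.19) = 5.27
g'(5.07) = -167.40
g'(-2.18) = -26.51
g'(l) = -6.33*l^2 - 1.14*l + 1.09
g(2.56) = -28.01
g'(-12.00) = -896.75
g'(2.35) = -36.55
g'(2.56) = -43.31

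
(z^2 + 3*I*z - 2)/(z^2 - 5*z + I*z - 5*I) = (z + 2*I)/(z - 5)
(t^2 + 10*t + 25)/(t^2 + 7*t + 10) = (t + 5)/(t + 2)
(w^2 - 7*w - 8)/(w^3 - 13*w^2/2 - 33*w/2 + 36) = 2*(w + 1)/(2*w^2 + 3*w - 9)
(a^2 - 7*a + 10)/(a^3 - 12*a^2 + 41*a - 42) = (a - 5)/(a^2 - 10*a + 21)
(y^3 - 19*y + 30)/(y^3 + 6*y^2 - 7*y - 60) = (y - 2)/(y + 4)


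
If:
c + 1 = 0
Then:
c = -1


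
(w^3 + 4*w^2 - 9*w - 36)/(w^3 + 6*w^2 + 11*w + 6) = (w^2 + w - 12)/(w^2 + 3*w + 2)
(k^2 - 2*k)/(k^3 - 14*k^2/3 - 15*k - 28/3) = 3*k*(2 - k)/(-3*k^3 + 14*k^2 + 45*k + 28)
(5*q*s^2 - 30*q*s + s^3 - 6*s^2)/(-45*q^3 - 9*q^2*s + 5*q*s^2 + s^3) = s*(6 - s)/(9*q^2 - s^2)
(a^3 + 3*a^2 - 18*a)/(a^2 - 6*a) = (a^2 + 3*a - 18)/(a - 6)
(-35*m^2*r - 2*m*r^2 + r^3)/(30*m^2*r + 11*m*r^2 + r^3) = (-7*m + r)/(6*m + r)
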